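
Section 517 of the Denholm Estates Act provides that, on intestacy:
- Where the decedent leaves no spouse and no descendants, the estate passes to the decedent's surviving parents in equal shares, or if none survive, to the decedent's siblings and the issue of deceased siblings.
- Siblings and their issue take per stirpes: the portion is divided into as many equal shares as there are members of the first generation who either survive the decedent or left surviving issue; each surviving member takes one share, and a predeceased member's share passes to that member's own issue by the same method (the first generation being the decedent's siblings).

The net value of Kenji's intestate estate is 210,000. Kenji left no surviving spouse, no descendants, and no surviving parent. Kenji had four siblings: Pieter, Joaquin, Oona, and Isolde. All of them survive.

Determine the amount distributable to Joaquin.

Joaquin receives 52,500.

The entire 210,000 passes to the siblings and their issue.
That amount (210,000) is divided into 4 shares of 52,500: Pieter, Joaquin, Oona, and Isolde each take 52,500.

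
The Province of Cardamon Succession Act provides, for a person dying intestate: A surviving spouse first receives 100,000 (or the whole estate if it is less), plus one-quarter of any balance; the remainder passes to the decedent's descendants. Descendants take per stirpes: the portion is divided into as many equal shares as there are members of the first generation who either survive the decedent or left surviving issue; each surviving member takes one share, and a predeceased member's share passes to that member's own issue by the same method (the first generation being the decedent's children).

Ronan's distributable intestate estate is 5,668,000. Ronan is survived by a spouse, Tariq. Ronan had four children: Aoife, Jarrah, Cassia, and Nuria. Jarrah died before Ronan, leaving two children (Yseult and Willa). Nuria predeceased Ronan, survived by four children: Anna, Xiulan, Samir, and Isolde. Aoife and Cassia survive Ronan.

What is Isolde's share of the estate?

Tariq first takes 100,000, leaving a balance of 5,568,000. Tariq then takes one-quarter of the balance (1,392,000), for a total of 1,492,000. The remaining 4,176,000 passes to the descendants.
The descendants' portion (4,176,000) is divided into 4 shares of 1,044,000: Aoife and Cassia each take 1,044,000; Jarrah's 1,044,000 share passes to Jarrah's issue; Nuria's 1,044,000 share passes to Nuria's issue.
Jarrah's share (1,044,000) is divided into 2 shares of 522,000: Yseult and Willa each take 522,000.
Nuria's share (1,044,000) is divided into 4 shares of 261,000: Anna, Xiulan, Samir, and Isolde each take 261,000.

Isolde receives 261,000.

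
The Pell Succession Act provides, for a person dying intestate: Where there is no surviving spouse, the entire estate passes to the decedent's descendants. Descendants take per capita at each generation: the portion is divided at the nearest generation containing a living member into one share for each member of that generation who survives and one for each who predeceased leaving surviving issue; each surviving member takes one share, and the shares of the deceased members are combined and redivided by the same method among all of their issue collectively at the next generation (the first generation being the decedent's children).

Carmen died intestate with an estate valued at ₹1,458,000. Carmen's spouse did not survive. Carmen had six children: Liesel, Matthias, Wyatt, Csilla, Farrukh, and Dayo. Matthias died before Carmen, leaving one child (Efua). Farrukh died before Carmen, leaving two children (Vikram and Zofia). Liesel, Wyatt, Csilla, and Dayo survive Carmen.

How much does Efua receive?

The entire ₹1,458,000 passes to the descendants.
That amount (₹1,458,000) is divided at the children's generation into 6 shares of ₹243,000. Liesel, Wyatt, Csilla, and Dayo each take ₹243,000. The 2 shares of the deceased (Matthias and Farrukh) are combined into a pool of ₹486,000.
That pool (₹486,000) is divided at the grandchildren's generation equally among Efua, Vikram, and Zofia: ₹162,000 each.

Efua receives ₹162,000.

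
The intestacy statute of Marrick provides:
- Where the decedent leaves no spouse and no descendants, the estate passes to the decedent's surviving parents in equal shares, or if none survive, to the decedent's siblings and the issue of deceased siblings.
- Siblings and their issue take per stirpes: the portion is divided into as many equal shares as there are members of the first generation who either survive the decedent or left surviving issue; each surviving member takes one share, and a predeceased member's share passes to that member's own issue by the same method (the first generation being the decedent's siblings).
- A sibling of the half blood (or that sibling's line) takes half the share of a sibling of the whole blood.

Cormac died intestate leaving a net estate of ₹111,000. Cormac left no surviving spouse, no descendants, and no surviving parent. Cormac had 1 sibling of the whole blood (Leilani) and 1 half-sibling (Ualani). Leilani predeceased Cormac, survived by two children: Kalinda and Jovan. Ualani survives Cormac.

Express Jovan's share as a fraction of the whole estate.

Jovan receives 1/3 of the estate.

The entire ₹111,000 passes to the siblings and their issue.
Counting each half-blood sibling's line as half a unit, there are 3/2 units in ₹111,000, so one unit is ₹74,000. Whole-blood lines (Leilani) take ₹74,000 each; half-blood lines (Ualani) take ₹37,000 each.
Leilani's share (₹74,000) is divided into 2 shares of ₹37,000: Kalinda and Jovan each take ₹37,000.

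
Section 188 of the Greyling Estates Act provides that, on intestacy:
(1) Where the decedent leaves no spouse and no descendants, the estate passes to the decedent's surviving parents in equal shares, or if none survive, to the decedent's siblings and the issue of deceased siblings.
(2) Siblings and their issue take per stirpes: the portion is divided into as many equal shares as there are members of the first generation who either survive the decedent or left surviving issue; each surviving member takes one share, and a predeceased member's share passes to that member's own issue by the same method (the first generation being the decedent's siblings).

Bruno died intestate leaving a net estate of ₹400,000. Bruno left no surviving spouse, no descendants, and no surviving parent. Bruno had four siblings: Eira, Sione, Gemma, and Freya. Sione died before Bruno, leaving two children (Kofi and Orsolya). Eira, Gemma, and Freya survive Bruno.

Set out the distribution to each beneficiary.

The entire ₹400,000 passes to the siblings and their issue.
That amount (₹400,000) is divided into 4 shares of ₹100,000: Eira, Gemma, and Freya each take ₹100,000; Sione's ₹100,000 share passes to Sione's issue.
Sione's share (₹100,000) is divided into 2 shares of ₹50,000: Kofi and Orsolya each take ₹50,000.

Eira: ₹100,000; Kofi: ₹50,000; Orsolya: ₹50,000; Gemma: ₹100,000; Freya: ₹100,000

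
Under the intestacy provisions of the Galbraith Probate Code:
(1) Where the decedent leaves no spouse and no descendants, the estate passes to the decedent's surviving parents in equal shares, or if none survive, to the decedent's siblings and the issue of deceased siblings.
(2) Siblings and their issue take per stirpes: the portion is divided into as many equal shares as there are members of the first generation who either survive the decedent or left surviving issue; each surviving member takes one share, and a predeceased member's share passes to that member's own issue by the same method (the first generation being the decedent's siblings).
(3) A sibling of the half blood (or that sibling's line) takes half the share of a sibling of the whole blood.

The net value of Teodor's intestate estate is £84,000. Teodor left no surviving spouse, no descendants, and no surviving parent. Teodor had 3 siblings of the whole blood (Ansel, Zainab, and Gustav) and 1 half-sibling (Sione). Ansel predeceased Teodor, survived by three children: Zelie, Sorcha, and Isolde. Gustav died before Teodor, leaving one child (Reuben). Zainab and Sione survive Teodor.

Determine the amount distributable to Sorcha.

Sorcha receives £8,000.

The entire £84,000 passes to the siblings and their issue.
Counting each half-blood sibling's line as half a unit, there are 7/2 units in £84,000, so one unit is £24,000. Whole-blood lines (Ansel, Zainab, and Gustav) take £24,000 each; half-blood lines (Sione) take £12,000 each.
Ansel's share (£24,000) is divided into 3 shares of £8,000: Zelie, Sorcha, and Isolde each take £8,000.
Gustav's share (£24,000) passes entirely to Reuben.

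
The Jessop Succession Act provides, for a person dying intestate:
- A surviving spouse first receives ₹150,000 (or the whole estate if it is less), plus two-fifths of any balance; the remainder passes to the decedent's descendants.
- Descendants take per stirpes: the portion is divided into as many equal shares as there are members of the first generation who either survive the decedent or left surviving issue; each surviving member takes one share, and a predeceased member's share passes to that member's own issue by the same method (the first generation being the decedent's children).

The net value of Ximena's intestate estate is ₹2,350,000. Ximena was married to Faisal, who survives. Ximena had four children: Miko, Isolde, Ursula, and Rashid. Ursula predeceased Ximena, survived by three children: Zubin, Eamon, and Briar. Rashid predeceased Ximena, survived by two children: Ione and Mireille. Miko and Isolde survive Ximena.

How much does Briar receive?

Briar receives ₹110,000.

Faisal first takes ₹150,000, leaving a balance of ₹2,200,000. Faisal then takes two-fifths of the balance (₹880,000), for a total of ₹1,030,000. The remaining ₹1,320,000 passes to the descendants.
The descendants' portion (₹1,320,000) is divided into 4 shares of ₹330,000: Miko and Isolde each take ₹330,000; Ursula's ₹330,000 share passes to Ursula's issue; Rashid's ₹330,000 share passes to Rashid's issue.
Ursula's share (₹330,000) is divided into 3 shares of ₹110,000: Zubin, Eamon, and Briar each take ₹110,000.
Rashid's share (₹330,000) is divided into 2 shares of ₹165,000: Ione and Mireille each take ₹165,000.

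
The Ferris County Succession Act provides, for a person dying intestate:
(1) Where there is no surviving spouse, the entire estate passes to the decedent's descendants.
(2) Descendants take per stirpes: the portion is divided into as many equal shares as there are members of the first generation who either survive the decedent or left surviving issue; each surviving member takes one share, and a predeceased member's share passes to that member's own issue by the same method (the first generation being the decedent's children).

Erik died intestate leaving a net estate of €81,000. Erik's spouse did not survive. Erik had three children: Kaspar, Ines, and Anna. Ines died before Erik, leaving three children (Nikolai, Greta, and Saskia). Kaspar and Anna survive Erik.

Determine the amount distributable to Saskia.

Saskia receives €9,000.

The entire €81,000 passes to the descendants.
That amount (€81,000) is divided into 3 shares of €27,000: Kaspar and Anna each take €27,000; Ines's €27,000 share passes to Ines's issue.
Ines's share (€27,000) is divided into 3 shares of €9,000: Nikolai, Greta, and Saskia each take €9,000.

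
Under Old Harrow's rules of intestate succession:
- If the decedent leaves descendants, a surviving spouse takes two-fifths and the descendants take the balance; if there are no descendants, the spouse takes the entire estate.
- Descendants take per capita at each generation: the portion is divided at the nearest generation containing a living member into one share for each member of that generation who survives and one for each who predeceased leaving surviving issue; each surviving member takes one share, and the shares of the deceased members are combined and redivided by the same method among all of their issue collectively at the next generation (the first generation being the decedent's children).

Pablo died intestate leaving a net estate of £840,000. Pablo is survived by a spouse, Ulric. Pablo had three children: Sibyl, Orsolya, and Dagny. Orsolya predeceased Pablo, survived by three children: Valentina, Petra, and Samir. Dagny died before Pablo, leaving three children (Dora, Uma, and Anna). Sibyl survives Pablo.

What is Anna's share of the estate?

Anna receives £56,000.

Ulric takes two-fifths of £840,000 = £336,000. The remaining £504,000 passes to the descendants.
The descendants' portion (£504,000) is divided at the children's generation into 3 shares of £168,000. Sibyl takes £168,000. The 2 shares of the deceased (Orsolya and Dagny) are combined into a pool of £336,000.
That pool (£336,000) is divided at the grandchildren's generation equally among Valentina, Petra, Samir, Dora, Uma, and Anna: £56,000 each.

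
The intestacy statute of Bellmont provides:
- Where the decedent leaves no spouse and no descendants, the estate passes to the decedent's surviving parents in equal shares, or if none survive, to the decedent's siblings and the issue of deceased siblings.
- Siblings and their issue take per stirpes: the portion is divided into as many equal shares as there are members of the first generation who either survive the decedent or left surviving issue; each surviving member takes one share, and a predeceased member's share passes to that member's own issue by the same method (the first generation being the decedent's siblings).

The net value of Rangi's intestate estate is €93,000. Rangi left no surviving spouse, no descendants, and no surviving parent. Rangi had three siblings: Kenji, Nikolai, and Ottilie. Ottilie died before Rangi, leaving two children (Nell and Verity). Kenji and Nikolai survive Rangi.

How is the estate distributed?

Kenji: €31,000; Nikolai: €31,000; Nell: €15,500; Verity: €15,500

The entire €93,000 passes to the siblings and their issue.
That amount (€93,000) is divided into 3 shares of €31,000: Kenji and Nikolai each take €31,000; Ottilie's €31,000 share passes to Ottilie's issue.
Ottilie's share (€31,000) is divided into 2 shares of €15,500: Nell and Verity each take €15,500.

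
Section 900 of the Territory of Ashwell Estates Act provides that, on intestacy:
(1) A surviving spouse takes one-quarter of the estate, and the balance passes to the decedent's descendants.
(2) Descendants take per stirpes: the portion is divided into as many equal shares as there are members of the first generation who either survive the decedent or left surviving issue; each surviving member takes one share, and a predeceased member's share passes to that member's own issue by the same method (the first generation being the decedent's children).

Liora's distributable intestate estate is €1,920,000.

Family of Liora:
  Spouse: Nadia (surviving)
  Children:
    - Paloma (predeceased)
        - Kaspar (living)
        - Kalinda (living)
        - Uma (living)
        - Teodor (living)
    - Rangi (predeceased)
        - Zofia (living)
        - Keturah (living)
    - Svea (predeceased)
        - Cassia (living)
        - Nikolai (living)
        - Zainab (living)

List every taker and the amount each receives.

Nadia takes one-quarter of €1,920,000 = €480,000. The remaining €1,440,000 passes to the descendants.
The descendants' portion (€1,440,000) is divided into 3 shares of €480,000: Paloma's €480,000 share passes to Paloma's issue; Rangi's €480,000 share passes to Rangi's issue; Svea's €480,000 share passes to Svea's issue.
Paloma's share (€480,000) is divided into 4 shares of €120,000: Kaspar, Kalinda, Uma, and Teodor each take €120,000.
Rangi's share (€480,000) is divided into 2 shares of €240,000: Zofia and Keturah each take €240,000.
Svea's share (€480,000) is divided into 3 shares of €160,000: Cassia, Nikolai, and Zainab each take €160,000.

Nadia: €480,000; Kaspar: €120,000; Kalinda: €120,000; Uma: €120,000; Teodor: €120,000; Zofia: €240,000; Keturah: €240,000; Cassia: €160,000; Nikolai: €160,000; Zainab: €160,000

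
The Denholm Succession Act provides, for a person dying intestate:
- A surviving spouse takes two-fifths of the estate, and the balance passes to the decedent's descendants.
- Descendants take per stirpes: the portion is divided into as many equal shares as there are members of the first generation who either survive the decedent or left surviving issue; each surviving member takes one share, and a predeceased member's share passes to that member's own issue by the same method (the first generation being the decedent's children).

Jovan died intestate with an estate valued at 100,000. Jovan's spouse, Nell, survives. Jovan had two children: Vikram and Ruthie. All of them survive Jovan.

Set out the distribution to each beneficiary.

Nell: 40,000; Vikram: 30,000; Ruthie: 30,000

Nell takes two-fifths of 100,000 = 40,000. The remaining 60,000 passes to the descendants.
The descendants' portion (60,000) is divided into 2 shares of 30,000: Vikram and Ruthie each take 30,000.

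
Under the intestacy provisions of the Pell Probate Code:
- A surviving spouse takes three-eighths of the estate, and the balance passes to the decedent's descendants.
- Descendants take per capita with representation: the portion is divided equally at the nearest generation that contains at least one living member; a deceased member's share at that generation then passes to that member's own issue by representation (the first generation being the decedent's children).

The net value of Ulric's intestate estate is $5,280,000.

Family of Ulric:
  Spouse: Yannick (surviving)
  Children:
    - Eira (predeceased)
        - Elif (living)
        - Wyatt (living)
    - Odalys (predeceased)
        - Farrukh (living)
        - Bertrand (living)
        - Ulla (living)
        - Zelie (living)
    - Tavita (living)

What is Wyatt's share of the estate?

Yannick takes three-eighths of $5,280,000 = $1,980,000. The remaining $3,300,000 passes to the descendants.
The descendants' portion ($3,300,000) is divided into 3 shares of $1,100,000: Tavita takes $1,100,000; Eira's $1,100,000 share passes to Eira's issue; Odalys's $1,100,000 share passes to Odalys's issue.
Eira's share ($1,100,000) is divided into 2 shares of $550,000: Elif and Wyatt each take $550,000.
Odalys's share ($1,100,000) is divided into 4 shares of $275,000: Farrukh, Bertrand, Ulla, and Zelie each take $275,000.

Wyatt receives $550,000.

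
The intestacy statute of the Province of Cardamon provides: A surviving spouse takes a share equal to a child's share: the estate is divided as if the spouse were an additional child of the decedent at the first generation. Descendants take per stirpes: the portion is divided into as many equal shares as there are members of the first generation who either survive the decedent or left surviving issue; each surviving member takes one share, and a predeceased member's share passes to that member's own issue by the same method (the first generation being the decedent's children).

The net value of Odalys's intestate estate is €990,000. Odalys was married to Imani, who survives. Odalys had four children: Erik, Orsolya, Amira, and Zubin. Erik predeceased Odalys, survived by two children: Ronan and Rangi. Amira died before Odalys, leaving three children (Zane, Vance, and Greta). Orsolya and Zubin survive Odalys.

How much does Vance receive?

The spouse counts as an additional share at the children's level, so there are 5 primary shares of €198,000. Imani takes one such share (€198,000).
The children's combined portion (€792,000) is divided into 4 shares of €198,000: Orsolya and Zubin each take €198,000; Erik's €198,000 share passes to Erik's issue; Amira's €198,000 share passes to Amira's issue.
Erik's share (€198,000) is divided into 2 shares of €99,000: Ronan and Rangi each take €99,000.
Amira's share (€198,000) is divided into 3 shares of €66,000: Zane, Vance, and Greta each take €66,000.

Vance receives €66,000.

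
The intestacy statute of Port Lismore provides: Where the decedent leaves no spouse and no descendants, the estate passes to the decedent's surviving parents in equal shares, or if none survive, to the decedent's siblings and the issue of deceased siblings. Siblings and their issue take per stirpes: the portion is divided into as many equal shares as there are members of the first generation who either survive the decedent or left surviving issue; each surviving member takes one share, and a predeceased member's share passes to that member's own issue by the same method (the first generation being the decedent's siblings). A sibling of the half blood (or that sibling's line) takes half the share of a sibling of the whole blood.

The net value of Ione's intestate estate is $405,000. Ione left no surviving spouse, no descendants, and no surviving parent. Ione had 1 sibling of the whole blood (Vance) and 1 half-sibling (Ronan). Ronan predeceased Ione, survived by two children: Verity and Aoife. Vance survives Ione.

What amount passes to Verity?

The entire $405,000 passes to the siblings and their issue.
Counting each half-blood sibling's line as half a unit, there are 3/2 units in $405,000, so one unit is $270,000. Whole-blood lines (Vance) take $270,000 each; half-blood lines (Ronan) take $135,000 each.
Ronan's share ($135,000) is divided into 2 shares of $67,500: Verity and Aoife each take $67,500.

Verity receives $67,500.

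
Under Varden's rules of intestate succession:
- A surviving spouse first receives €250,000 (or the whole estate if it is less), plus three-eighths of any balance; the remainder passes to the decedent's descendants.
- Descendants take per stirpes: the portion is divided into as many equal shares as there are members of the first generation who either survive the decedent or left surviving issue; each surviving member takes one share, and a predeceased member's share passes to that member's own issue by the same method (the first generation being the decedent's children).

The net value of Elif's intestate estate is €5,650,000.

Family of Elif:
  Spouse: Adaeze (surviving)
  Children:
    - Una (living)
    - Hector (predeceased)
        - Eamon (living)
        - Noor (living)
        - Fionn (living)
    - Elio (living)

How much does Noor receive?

Adaeze first takes €250,000, leaving a balance of €5,400,000. Adaeze then takes three-eighths of the balance (€2,025,000), for a total of €2,275,000. The remaining €3,375,000 passes to the descendants.
The descendants' portion (€3,375,000) is divided into 3 shares of €1,125,000: Una and Elio each take €1,125,000; Hector's €1,125,000 share passes to Hector's issue.
Hector's share (€1,125,000) is divided into 3 shares of €375,000: Eamon, Noor, and Fionn each take €375,000.

Noor receives €375,000.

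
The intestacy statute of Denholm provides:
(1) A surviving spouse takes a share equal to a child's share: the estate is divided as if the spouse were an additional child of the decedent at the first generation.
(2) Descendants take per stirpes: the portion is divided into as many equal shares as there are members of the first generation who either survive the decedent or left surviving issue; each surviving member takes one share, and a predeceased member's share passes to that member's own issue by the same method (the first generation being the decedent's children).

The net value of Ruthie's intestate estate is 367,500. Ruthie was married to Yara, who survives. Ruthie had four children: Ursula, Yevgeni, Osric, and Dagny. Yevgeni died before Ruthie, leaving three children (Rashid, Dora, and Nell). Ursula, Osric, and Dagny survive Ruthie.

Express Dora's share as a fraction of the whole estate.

Dora receives 1/15 of the estate.

The spouse counts as an additional share at the children's level, so there are 5 primary shares of 73,500. Yara takes one such share (73,500).
The children's combined portion (294,000) is divided into 4 shares of 73,500: Ursula, Osric, and Dagny each take 73,500; Yevgeni's 73,500 share passes to Yevgeni's issue.
Yevgeni's share (73,500) is divided into 3 shares of 24,500: Rashid, Dora, and Nell each take 24,500.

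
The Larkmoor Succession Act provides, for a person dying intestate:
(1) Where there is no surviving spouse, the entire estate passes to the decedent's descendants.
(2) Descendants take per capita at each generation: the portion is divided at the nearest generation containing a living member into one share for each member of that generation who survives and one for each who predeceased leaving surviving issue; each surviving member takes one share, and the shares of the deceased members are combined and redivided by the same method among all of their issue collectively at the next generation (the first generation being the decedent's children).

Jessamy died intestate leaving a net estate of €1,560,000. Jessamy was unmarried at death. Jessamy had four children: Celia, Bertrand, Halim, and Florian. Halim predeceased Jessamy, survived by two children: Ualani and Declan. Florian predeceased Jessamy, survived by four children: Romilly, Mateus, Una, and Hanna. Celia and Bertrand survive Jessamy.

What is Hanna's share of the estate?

The entire €1,560,000 passes to the descendants.
That amount (€1,560,000) is divided at the children's generation into 4 shares of €390,000. Celia and Bertrand each take €390,000. The 2 shares of the deceased (Halim and Florian) are combined into a pool of €780,000.
That pool (€780,000) is divided at the grandchildren's generation equally among Ualani, Declan, Romilly, Mateus, Una, and Hanna: €130,000 each.

Hanna receives €130,000.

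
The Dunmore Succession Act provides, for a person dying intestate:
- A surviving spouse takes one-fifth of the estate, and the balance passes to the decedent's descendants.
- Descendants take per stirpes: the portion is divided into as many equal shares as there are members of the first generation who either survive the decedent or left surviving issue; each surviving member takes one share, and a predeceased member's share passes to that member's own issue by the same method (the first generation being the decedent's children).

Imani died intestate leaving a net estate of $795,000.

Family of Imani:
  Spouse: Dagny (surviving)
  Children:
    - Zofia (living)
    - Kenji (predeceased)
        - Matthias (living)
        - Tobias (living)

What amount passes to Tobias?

Tobias receives $159,000.

Dagny takes one-fifth of $795,000 = $159,000. The remaining $636,000 passes to the descendants.
The descendants' portion ($636,000) is divided into 2 shares of $318,000: Zofia takes $318,000; Kenji's $318,000 share passes to Kenji's issue.
Kenji's share ($318,000) is divided into 2 shares of $159,000: Matthias and Tobias each take $159,000.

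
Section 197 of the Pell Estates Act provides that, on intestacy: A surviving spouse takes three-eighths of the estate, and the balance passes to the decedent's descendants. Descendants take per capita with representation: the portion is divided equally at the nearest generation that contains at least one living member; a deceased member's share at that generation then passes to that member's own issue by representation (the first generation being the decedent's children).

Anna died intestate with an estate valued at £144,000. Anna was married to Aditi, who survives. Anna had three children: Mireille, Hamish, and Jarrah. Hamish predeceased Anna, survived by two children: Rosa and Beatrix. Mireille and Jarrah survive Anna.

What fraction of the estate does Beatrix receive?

Beatrix receives 5/48 of the estate.

Aditi takes three-eighths of £144,000 = £54,000. The remaining £90,000 passes to the descendants.
The descendants' portion (£90,000) is divided into 3 shares of £30,000: Mireille and Jarrah each take £30,000; Hamish's £30,000 share passes to Hamish's issue.
Hamish's share (£30,000) is divided into 2 shares of £15,000: Rosa and Beatrix each take £15,000.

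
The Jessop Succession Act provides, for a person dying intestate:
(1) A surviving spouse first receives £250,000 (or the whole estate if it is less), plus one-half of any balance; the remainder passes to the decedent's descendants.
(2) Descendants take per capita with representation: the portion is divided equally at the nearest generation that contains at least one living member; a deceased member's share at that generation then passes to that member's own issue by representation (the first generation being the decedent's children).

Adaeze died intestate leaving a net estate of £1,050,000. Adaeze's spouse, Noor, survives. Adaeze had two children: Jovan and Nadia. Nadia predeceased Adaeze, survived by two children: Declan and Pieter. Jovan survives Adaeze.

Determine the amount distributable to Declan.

Declan receives £100,000.

Noor first takes £250,000, leaving a balance of £800,000. Noor then takes one-half of the balance (£400,000), for a total of £650,000. The remaining £400,000 passes to the descendants.
The descendants' portion (£400,000) is divided into 2 shares of £200,000: Jovan takes £200,000; Nadia's £200,000 share passes to Nadia's issue.
Nadia's share (£200,000) is divided into 2 shares of £100,000: Declan and Pieter each take £100,000.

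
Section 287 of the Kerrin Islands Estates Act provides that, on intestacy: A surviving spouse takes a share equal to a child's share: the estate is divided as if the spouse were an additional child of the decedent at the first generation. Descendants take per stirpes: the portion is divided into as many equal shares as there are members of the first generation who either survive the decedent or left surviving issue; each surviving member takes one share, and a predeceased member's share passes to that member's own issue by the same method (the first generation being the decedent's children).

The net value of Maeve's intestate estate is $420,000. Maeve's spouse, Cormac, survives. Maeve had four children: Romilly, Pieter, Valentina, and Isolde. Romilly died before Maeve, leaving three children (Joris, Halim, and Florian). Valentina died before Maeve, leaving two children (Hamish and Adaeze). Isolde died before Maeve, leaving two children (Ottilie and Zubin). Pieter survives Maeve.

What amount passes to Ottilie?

The spouse counts as an additional share at the children's level, so there are 5 primary shares of $84,000. Cormac takes one such share ($84,000).
The children's combined portion ($336,000) is divided into 4 shares of $84,000: Pieter takes $84,000; Romilly's $84,000 share passes to Romilly's issue; Valentina's $84,000 share passes to Valentina's issue; Isolde's $84,000 share passes to Isolde's issue.
Romilly's share ($84,000) is divided into 3 shares of $28,000: Joris, Halim, and Florian each take $28,000.
Valentina's share ($84,000) is divided into 2 shares of $42,000: Hamish and Adaeze each take $42,000.
Isolde's share ($84,000) is divided into 2 shares of $42,000: Ottilie and Zubin each take $42,000.

Ottilie receives $42,000.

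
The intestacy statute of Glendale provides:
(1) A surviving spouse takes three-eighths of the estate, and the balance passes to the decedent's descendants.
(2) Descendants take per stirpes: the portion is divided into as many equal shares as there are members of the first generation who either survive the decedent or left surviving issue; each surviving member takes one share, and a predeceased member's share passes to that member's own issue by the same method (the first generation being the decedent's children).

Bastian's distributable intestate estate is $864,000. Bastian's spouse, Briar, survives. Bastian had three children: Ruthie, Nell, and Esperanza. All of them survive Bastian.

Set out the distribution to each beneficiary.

Briar takes three-eighths of $864,000 = $324,000. The remaining $540,000 passes to the descendants.
The descendants' portion ($540,000) is divided into 3 shares of $180,000: Ruthie, Nell, and Esperanza each take $180,000.

Briar: $324,000; Ruthie: $180,000; Nell: $180,000; Esperanza: $180,000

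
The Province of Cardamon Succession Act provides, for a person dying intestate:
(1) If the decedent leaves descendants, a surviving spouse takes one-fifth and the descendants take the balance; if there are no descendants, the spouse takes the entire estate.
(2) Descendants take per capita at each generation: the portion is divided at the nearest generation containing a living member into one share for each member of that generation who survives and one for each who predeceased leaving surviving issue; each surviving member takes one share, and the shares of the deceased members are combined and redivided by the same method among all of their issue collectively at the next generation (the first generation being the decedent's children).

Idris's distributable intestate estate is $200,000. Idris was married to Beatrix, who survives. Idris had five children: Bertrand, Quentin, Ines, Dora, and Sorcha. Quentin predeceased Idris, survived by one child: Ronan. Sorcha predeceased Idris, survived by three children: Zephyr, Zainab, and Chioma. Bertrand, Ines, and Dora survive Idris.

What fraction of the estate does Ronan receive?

Ronan receives 2/25 of the estate.

Beatrix takes one-fifth of $200,000 = $40,000. The remaining $160,000 passes to the descendants.
The descendants' portion ($160,000) is divided at the children's generation into 5 shares of $32,000. Bertrand, Ines, and Dora each take $32,000. The 2 shares of the deceased (Quentin and Sorcha) are combined into a pool of $64,000.
That pool ($64,000) is divided at the grandchildren's generation equally among Ronan, Zephyr, Zainab, and Chioma: $16,000 each.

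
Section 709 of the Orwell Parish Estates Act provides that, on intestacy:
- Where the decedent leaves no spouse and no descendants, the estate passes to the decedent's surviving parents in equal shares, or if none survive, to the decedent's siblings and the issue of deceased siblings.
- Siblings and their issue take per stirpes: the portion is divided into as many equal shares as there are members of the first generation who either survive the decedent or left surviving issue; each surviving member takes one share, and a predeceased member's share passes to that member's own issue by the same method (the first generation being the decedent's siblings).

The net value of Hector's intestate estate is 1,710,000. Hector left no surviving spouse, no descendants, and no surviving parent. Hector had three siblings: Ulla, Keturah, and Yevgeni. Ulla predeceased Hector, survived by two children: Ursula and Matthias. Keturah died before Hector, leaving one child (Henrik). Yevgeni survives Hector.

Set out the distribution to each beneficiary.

The entire 1,710,000 passes to the siblings and their issue.
That amount (1,710,000) is divided into 3 shares of 570,000: Yevgeni takes 570,000; Ulla's 570,000 share passes to Ulla's issue; Keturah's 570,000 share passes to Keturah's issue.
Ulla's share (570,000) is divided into 2 shares of 285,000: Ursula and Matthias each take 285,000.
Keturah's share (570,000) passes entirely to Henrik.

Ursula: 285,000; Matthias: 285,000; Henrik: 570,000; Yevgeni: 570,000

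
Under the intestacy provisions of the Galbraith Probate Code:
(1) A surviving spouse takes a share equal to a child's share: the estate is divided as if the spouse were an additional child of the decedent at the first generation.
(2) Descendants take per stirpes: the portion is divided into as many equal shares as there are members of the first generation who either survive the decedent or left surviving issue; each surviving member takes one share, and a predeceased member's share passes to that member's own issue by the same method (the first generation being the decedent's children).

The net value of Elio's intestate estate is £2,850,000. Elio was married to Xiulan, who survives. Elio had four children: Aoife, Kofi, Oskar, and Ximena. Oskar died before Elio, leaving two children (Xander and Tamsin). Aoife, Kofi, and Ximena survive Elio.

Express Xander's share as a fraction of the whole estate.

Xander receives 1/10 of the estate.

The spouse counts as an additional share at the children's level, so there are 5 primary shares of £570,000. Xiulan takes one such share (£570,000).
The children's combined portion (£2,280,000) is divided into 4 shares of £570,000: Aoife, Kofi, and Ximena each take £570,000; Oskar's £570,000 share passes to Oskar's issue.
Oskar's share (£570,000) is divided into 2 shares of £285,000: Xander and Tamsin each take £285,000.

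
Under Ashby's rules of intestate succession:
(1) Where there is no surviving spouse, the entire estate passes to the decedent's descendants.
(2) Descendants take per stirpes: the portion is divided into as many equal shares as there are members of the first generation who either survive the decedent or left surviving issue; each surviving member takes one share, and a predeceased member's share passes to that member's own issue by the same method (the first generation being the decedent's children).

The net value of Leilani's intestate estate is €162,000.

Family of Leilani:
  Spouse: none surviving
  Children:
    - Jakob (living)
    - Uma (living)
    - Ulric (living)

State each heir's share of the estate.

Jakob: €54,000; Uma: €54,000; Ulric: €54,000

The entire €162,000 passes to the descendants.
That amount (€162,000) is divided into 3 shares of €54,000: Jakob, Uma, and Ulric each take €54,000.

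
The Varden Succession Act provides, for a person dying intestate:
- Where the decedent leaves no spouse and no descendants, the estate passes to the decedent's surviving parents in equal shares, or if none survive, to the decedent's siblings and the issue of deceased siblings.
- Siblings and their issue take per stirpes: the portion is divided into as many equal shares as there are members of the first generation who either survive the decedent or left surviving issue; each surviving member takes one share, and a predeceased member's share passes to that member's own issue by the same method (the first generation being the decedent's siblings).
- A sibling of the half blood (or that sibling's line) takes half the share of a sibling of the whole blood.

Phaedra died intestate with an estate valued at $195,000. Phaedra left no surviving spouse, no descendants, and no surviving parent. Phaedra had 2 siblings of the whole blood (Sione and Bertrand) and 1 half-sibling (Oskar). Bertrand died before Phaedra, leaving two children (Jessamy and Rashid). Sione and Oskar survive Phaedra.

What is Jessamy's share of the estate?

The entire $195,000 passes to the siblings and their issue.
Counting each half-blood sibling's line as half a unit, there are 5/2 units in $195,000, so one unit is $78,000. Whole-blood lines (Sione and Bertrand) take $78,000 each; half-blood lines (Oskar) take $39,000 each.
Bertrand's share ($78,000) is divided into 2 shares of $39,000: Jessamy and Rashid each take $39,000.

Jessamy receives $39,000.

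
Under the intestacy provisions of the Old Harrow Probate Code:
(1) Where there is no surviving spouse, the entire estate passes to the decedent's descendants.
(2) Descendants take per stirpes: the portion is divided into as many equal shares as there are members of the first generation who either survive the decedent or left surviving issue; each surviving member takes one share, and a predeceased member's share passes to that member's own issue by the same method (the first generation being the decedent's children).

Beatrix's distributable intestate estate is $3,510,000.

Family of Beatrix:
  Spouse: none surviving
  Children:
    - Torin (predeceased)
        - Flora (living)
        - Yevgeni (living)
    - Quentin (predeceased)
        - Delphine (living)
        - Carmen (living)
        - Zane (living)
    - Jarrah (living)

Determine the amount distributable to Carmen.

The entire $3,510,000 passes to the descendants.
That amount ($3,510,000) is divided into 3 shares of $1,170,000: Jarrah takes $1,170,000; Torin's $1,170,000 share passes to Torin's issue; Quentin's $1,170,000 share passes to Quentin's issue.
Torin's share ($1,170,000) is divided into 2 shares of $585,000: Flora and Yevgeni each take $585,000.
Quentin's share ($1,170,000) is divided into 3 shares of $390,000: Delphine, Carmen, and Zane each take $390,000.

Carmen receives $390,000.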